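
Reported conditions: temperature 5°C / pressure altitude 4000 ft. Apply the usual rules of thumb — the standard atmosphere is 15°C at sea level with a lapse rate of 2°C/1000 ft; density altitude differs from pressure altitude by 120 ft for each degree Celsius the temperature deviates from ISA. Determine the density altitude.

ISA temperature at 4000 ft = 15 − 2 × (4000/1000) = 7°C.
ISA deviation = 5 − 7 = -2°C.
Density altitude = 4000 + 120 × (-2) = 4000 + (-240) = 3760 ft.

3760 ft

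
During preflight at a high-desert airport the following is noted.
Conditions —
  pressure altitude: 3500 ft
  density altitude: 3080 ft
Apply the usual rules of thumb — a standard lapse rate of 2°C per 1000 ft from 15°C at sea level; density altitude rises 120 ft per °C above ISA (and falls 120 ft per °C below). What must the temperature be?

Density altitude − pressure altitude = 3080 − 3500 = -420 ft.
At 120 ft/°C that is an ISA deviation of -420/120 = -3.5°C.
ISA temperature at 3500 ft = 15 − 2 × (3500/1000) = 8°C.
OAT = ISA + deviation = 8 + (-3.5) = 4.5°C.

4.5°C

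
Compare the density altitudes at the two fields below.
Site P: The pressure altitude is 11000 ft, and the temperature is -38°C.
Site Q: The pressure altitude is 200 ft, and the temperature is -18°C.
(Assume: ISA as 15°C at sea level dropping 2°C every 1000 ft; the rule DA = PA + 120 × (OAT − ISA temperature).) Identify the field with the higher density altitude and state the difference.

Site P: ISA temp = -7°C, deviation -31°C, DA = 11000 + 120 × (-31) = 7280 ft.
Site Q: ISA temp = 14.6°C, deviation -32.6°C, DA = 200 + 120 × (-32.6) = -3712 ft.
Site P is higher by 7280 − (-3712) = 10992 ft.

Site P by 10992 ft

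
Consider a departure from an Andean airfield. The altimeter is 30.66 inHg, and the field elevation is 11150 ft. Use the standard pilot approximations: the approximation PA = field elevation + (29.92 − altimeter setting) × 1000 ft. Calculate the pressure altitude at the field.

10410 ft

Pressure correction = (29.92 − 30.66) × 1000 = -740 ft.
Pressure altitude = 11150 + (-740) = 10410 ft.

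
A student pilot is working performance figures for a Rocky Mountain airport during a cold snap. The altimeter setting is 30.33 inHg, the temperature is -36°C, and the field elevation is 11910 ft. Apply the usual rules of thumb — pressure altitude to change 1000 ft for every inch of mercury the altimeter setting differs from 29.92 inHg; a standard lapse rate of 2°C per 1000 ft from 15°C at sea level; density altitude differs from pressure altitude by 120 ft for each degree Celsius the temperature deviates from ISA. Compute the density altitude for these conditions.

Pressure altitude = 11910 + (29.92 − 30.33) × 1000 = 11910 + (-410) = 11500 ft.
ISA temperature at 11500 ft = 15 − 2 × (11500/1000) = -8°C.
ISA deviation = -36 − (-8) = -28°C.
Density altitude = 11500 + 120 × (-28) = 8140 ft.

8140 ft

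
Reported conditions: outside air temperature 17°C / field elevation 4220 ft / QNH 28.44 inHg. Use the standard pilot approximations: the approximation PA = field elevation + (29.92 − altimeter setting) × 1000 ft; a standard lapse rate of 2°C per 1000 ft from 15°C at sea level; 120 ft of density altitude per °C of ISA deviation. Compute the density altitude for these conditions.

Pressure altitude = 4220 + (29.92 − 28.44) × 1000 = 4220 + (+1480) = 5700 ft.
ISA temperature at 5700 ft = 15 − 2 × (5700/1000) = 3.6°C.
ISA deviation = 17 − 3.6 = +13.4°C.
Density altitude = 5700 + 120 × (13.4) = 7308 ft.

7308 ft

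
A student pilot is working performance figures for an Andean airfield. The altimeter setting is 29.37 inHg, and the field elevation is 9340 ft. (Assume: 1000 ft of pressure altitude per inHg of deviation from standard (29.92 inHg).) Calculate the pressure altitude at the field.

9890 ft

Pressure correction = (29.92 − 29.37) × 1000 = +550 ft.
Pressure altitude = 9340 + (+550) = 9890 ft.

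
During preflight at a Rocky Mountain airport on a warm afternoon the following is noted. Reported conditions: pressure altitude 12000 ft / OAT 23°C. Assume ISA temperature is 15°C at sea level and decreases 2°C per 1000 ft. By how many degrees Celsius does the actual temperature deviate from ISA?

ISA+32°C

ISA temperature at 12000 ft = 15 − 2 × (12000/1000) = -9°C.
Deviation = OAT − ISA = 23 − (-9) = +32°C.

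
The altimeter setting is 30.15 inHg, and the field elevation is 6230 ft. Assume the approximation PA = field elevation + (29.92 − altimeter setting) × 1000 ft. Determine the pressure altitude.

6000 ft

Pressure correction = (29.92 − 30.15) × 1000 = -230 ft.
Pressure altitude = 6230 + (-230) = 6000 ft.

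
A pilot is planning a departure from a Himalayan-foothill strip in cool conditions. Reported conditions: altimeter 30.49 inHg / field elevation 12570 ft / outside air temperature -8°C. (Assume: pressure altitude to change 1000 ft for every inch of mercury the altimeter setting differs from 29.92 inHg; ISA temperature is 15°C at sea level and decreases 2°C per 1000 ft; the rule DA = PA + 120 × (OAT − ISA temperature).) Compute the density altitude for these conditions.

Pressure altitude = 12570 + (29.92 − 30.49) × 1000 = 12570 + (-570) = 12000 ft.
ISA temperature at 12000 ft = 15 − 2 × (12000/1000) = -9°C.
ISA deviation = -8 − (-9) = +1°C.
Density altitude = 12000 + 120 × (1) = 12120 ft.

12120 ft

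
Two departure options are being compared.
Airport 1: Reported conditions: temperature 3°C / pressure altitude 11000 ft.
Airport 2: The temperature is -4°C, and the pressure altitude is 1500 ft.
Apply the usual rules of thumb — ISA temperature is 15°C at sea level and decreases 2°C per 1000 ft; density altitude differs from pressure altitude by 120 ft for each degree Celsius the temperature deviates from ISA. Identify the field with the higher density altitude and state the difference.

Airport 1: ISA temp = -7°C, deviation +10°C, DA = 11000 + 120 × 10 = 12200 ft.
Airport 2: ISA temp = 12°C, deviation -16°C, DA = 1500 + 120 × (-16) = -420 ft.
Airport 1 is higher by 12200 − (-420) = 12620 ft.

Airport 1 by 12620 ft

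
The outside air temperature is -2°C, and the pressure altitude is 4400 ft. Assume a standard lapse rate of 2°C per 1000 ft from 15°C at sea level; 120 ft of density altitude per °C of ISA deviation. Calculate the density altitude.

ISA temperature at 4400 ft = 15 − 2 × (4400/1000) = 6.2°C.
ISA deviation = -2 − 6.2 = -8.2°C.
Density altitude = 4400 + 120 × (-8.2) = 4400 + (-984) = 3416 ft.

3416 ft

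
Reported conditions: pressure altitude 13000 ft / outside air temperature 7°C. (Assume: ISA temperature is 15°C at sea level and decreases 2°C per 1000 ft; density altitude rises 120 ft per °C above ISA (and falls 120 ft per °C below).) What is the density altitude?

15160 ft

ISA temperature at 13000 ft = 15 − 2 × (13000/1000) = -11°C.
ISA deviation = 7 − (-11) = +18°C.
Density altitude = 13000 + 120 × (18) = 13000 + (+2160) = 15160 ft.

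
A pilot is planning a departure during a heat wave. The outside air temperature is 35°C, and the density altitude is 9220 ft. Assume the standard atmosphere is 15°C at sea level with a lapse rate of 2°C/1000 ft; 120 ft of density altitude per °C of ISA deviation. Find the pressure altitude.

5500 ft

DA = PA + 120 × (OAT − (15 − 2·PA/1000)) = PA + 120·OAT − 1800 + 0.24·PA = 1.24·PA + 120·OAT − 1800.
So 1.24·PA = 9220 − 120 × 35 + 1800 = 6820.
PA = 6820 / 1.24 = 5500 ft.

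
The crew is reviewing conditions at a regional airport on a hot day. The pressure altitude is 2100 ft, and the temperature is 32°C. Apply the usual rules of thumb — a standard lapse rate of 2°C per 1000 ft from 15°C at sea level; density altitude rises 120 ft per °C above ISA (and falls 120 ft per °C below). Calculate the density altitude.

4644 ft

ISA temperature at 2100 ft = 15 − 2 × (2100/1000) = 10.8°C.
ISA deviation = 32 − 10.8 = +21.2°C.
Density altitude = 2100 + 120 × (21.2) = 2100 + (+2544) = 4644 ft.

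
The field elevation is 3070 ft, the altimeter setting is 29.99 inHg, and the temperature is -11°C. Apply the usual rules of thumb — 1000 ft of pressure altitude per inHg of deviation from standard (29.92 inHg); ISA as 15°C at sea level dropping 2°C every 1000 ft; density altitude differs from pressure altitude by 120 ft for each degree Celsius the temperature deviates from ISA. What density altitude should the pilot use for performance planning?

Pressure altitude = 3070 + (29.92 − 29.99) × 1000 = 3070 + (-70) = 3000 ft.
ISA temperature at 3000 ft = 15 − 2 × (3000/1000) = 9°C.
ISA deviation = -11 − 9 = -20°C.
Density altitude = 3000 + 120 × (-20) = 600 ft.

600 ft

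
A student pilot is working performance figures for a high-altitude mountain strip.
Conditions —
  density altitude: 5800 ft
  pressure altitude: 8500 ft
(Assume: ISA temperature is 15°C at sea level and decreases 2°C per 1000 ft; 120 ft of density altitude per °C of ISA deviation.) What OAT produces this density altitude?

Density altitude − pressure altitude = 5800 − 8500 = -2700 ft.
At 120 ft/°C that is an ISA deviation of -2700/120 = -22.5°C.
ISA temperature at 8500 ft = 15 − 2 × (8500/1000) = -2°C.
OAT = ISA + deviation = -2 + (-22.5) = -24.5°C.

-24.5°C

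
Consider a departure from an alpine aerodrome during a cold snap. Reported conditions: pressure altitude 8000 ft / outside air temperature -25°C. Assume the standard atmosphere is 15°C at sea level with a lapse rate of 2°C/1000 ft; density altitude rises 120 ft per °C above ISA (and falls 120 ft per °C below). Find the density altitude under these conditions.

5120 ft

ISA temperature at 8000 ft = 15 − 2 × (8000/1000) = -1°C.
ISA deviation = -25 − (-1) = -24°C.
Density altitude = 8000 + 120 × (-24) = 8000 + (-2880) = 5120 ft.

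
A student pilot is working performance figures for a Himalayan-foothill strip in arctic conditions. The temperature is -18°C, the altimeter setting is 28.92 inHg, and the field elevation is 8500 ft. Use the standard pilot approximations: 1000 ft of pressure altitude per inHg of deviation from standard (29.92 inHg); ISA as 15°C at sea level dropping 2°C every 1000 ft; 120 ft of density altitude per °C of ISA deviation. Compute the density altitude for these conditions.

Pressure altitude = 8500 + (29.92 − 28.92) × 1000 = 8500 + (+1000) = 9500 ft.
ISA temperature at 9500 ft = 15 − 2 × (9500/1000) = -4°C.
ISA deviation = -18 − (-4) = -14°C.
Density altitude = 9500 + 120 × (-14) = 7820 ft.

7820 ft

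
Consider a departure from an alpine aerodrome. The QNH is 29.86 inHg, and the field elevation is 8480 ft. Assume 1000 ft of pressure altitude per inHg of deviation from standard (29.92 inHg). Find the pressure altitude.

Pressure correction = (29.92 − 29.86) × 1000 = +60 ft.
Pressure altitude = 8480 + (+60) = 8540 ft.

8540 ft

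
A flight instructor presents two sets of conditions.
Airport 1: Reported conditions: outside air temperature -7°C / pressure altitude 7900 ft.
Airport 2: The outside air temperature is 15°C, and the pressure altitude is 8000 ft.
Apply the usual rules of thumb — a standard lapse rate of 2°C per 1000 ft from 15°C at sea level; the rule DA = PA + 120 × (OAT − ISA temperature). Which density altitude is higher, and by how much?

Airport 2 by 2764 ft

Airport 1: ISA temp = -0.8°C, deviation -6.2°C, DA = 7900 + 120 × (-6.2) = 7156 ft.
Airport 2: ISA temp = -1°C, deviation +16°C, DA = 8000 + 120 × 16 = 9920 ft.
Airport 2 is higher by 9920 − 7156 = 2764 ft.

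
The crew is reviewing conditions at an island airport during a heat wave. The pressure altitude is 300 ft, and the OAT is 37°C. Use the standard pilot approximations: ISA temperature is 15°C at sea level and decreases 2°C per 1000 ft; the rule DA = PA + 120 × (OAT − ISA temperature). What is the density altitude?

ISA temperature at 300 ft = 15 − 2 × (300/1000) = 14.4°C.
ISA deviation = 37 − 14.4 = +22.6°C.
Density altitude = 300 + 120 × (22.6) = 300 + (+2712) = 3012 ft.

3012 ft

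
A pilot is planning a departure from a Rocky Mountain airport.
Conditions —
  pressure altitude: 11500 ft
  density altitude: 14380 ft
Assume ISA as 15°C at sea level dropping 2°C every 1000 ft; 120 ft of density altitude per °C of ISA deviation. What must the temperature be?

Density altitude − pressure altitude = 14380 − 11500 = +2880 ft.
At 120 ft/°C that is an ISA deviation of 2880/120 = +24°C.
ISA temperature at 11500 ft = 15 − 2 × (11500/1000) = -8°C.
OAT = ISA + deviation = -8 + (+24) = 16°C.

16°C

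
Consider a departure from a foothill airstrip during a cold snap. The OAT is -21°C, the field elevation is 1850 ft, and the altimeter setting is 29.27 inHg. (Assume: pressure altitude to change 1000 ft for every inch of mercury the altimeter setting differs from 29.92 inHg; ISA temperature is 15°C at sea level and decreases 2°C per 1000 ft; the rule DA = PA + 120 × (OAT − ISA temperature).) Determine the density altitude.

-1220 ft

Pressure altitude = 1850 + (29.92 − 29.27) × 1000 = 1850 + (+650) = 2500 ft.
ISA temperature at 2500 ft = 15 − 2 × (2500/1000) = 10°C.
ISA deviation = -21 − 10 = -31°C.
Density altitude = 2500 + 120 × (-31) = -1220 ft.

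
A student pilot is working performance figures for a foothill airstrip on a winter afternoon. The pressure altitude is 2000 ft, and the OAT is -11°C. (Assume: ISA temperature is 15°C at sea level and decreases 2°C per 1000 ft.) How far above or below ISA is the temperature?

ISA-22°C

ISA temperature at 2000 ft = 15 − 2 × (2000/1000) = 11°C.
Deviation = OAT − ISA = -11 − 11 = -22°C.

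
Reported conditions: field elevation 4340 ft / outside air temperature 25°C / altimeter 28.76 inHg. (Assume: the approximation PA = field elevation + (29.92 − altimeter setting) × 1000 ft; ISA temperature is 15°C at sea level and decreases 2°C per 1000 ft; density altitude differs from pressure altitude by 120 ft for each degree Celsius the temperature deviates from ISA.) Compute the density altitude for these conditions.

Pressure altitude = 4340 + (29.92 − 28.76) × 1000 = 4340 + (+1160) = 5500 ft.
ISA temperature at 5500 ft = 15 − 2 × (5500/1000) = 4°C.
ISA deviation = 25 − 4 = +21°C.
Density altitude = 5500 + 120 × (21) = 8020 ft.

8020 ft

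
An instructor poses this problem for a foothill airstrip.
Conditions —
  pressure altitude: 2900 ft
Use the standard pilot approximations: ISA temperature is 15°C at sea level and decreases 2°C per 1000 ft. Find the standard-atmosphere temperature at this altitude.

9.2°C

ISA temperature = 15 − 2 × (2900/1000) = 15 − 5.8 = 9.2°C.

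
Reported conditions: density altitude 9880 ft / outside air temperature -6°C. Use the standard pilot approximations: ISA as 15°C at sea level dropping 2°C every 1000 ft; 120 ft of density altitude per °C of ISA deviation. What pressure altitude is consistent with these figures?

DA = PA + 120 × (OAT − (15 − 2·PA/1000)) = PA + 120·OAT − 1800 + 0.24·PA = 1.24·PA + 120·OAT − 1800.
So 1.24·PA = 9880 − 120 × (-6) + 1800 = 12400.
PA = 12400 / 1.24 = 10000 ft.

10000 ft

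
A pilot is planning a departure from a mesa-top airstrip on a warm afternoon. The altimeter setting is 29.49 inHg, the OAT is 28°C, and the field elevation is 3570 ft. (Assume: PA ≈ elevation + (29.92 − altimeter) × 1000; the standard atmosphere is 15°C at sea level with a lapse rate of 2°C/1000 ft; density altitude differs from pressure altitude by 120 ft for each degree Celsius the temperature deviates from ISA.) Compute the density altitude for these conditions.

6520 ft

Pressure altitude = 3570 + (29.92 − 29.49) × 1000 = 3570 + (+430) = 4000 ft.
ISA temperature at 4000 ft = 15 − 2 × (4000/1000) = 7°C.
ISA deviation = 28 − 7 = +21°C.
Density altitude = 4000 + 120 × (21) = 6520 ft.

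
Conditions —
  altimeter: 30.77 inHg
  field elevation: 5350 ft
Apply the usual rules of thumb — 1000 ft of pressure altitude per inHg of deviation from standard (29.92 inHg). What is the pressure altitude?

Pressure correction = (29.92 − 30.77) × 1000 = -850 ft.
Pressure altitude = 5350 + (-850) = 4500 ft.

4500 ft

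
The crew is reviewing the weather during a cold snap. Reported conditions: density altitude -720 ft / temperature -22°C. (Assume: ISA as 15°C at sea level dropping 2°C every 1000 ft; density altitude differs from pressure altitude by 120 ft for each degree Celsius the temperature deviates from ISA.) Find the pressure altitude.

3000 ft

DA = PA + 120 × (OAT − (15 − 2·PA/1000)) = PA + 120·OAT − 1800 + 0.24·PA = 1.24·PA + 120·OAT − 1800.
So 1.24·PA = -720 − 120 × (-22) + 1800 = 3720.
PA = 3720 / 1.24 = 3000 ft.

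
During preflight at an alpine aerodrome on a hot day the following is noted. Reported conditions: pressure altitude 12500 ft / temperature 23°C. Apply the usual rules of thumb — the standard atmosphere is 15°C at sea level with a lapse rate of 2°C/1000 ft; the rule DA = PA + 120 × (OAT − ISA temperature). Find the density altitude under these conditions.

16460 ft

ISA temperature at 12500 ft = 15 − 2 × (12500/1000) = -10°C.
ISA deviation = 23 − (-10) = +33°C.
Density altitude = 12500 + 120 × (33) = 12500 + (+3960) = 16460 ft.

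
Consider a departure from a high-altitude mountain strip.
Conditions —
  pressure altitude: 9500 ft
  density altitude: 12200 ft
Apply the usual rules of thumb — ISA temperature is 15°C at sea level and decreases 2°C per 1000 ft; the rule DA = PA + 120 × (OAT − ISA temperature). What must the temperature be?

Density altitude − pressure altitude = 12200 − 9500 = +2700 ft.
At 120 ft/°C that is an ISA deviation of 2700/120 = +22.5°C.
ISA temperature at 9500 ft = 15 − 2 × (9500/1000) = -4°C.
OAT = ISA + deviation = -4 + (+22.5) = 18.5°C.

18.5°C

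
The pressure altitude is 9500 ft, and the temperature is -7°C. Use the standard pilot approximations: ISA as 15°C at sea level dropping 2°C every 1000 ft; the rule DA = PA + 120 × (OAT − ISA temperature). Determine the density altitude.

ISA temperature at 9500 ft = 15 − 2 × (9500/1000) = -4°C.
ISA deviation = -7 − (-4) = -3°C.
Density altitude = 9500 + 120 × (-3) = 9500 + (-360) = 9140 ft.

9140 ft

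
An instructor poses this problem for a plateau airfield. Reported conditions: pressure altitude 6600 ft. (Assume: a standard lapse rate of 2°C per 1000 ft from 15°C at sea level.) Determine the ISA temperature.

ISA temperature = 15 − 2 × (6600/1000) = 15 − 13.2 = 1.8°C.

1.8°C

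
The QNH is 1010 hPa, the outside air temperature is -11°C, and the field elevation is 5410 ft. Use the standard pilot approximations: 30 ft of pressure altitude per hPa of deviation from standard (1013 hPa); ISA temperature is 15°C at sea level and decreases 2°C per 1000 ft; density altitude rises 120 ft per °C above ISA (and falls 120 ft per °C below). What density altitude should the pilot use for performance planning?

3700 ft

Pressure altitude = 5410 + (1013 − 1010) × 30 = 5410 + (+90) = 5500 ft.
ISA temperature at 5500 ft = 15 − 2 × (5500/1000) = 4°C.
ISA deviation = -11 − 4 = -15°C.
Density altitude = 5500 + 120 × (-15) = 3700 ft.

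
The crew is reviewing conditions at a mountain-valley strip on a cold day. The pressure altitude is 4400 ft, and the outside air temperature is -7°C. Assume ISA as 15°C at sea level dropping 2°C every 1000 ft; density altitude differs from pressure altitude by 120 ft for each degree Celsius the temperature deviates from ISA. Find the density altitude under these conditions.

ISA temperature at 4400 ft = 15 − 2 × (4400/1000) = 6.2°C.
ISA deviation = -7 − 6.2 = -13.2°C.
Density altitude = 4400 + 120 × (-13.2) = 4400 + (-1584) = 2816 ft.

2816 ft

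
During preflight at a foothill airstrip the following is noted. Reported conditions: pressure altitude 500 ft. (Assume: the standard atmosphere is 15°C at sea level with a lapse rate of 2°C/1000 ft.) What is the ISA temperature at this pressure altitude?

ISA temperature = 15 − 2 × (500/1000) = 15 − 1 = 14°C.

14°C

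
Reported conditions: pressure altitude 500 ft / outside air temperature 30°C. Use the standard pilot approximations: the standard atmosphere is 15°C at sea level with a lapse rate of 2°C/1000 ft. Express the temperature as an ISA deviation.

ISA+16°C

ISA temperature at 500 ft = 15 − 2 × (500/1000) = 14°C.
Deviation = OAT − ISA = 30 − 14 = +16°C.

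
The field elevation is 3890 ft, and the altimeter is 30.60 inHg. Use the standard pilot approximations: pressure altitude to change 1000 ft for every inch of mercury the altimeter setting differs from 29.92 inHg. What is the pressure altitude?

3210 ft

Pressure correction = (29.92 − 30.60) × 1000 = -680 ft.
Pressure altitude = 3890 + (-680) = 3210 ft.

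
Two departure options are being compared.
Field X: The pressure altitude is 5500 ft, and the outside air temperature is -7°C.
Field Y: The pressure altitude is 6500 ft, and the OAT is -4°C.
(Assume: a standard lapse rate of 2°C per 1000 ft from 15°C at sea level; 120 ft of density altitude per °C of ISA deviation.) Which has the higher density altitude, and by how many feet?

Field Y by 1600 ft

Field X: ISA temp = 4°C, deviation -11°C, DA = 5500 + 120 × (-11) = 4180 ft.
Field Y: ISA temp = 2°C, deviation -6°C, DA = 6500 + 120 × (-6) = 5780 ft.
Field Y is higher by 5780 − 4180 = 1600 ft.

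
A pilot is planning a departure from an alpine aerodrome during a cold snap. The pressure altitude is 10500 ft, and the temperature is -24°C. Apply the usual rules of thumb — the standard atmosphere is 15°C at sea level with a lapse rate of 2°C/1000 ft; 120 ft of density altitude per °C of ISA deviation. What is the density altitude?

8340 ft

ISA temperature at 10500 ft = 15 − 2 × (10500/1000) = -6°C.
ISA deviation = -24 − (-6) = -18°C.
Density altitude = 10500 + 120 × (-18) = 10500 + (-2160) = 8340 ft.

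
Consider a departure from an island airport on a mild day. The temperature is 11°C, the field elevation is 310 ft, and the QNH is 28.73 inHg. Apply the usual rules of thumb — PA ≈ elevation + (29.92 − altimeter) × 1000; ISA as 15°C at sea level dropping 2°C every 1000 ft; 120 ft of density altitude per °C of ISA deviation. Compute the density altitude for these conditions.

1380 ft

Pressure altitude = 310 + (29.92 − 28.73) × 1000 = 310 + (+1190) = 1500 ft.
ISA temperature at 1500 ft = 15 − 2 × (1500/1000) = 12°C.
ISA deviation = 11 − 12 = -1°C.
Density altitude = 1500 + 120 × (-1) = 1380 ft.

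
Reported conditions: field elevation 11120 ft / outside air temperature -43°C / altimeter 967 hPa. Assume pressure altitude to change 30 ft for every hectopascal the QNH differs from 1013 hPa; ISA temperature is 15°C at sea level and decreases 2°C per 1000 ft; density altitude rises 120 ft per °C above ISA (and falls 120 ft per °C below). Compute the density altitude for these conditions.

8540 ft

Pressure altitude = 11120 + (1013 − 967) × 30 = 11120 + (+1380) = 12500 ft.
ISA temperature at 12500 ft = 15 − 2 × (12500/1000) = -10°C.
ISA deviation = -43 − (-10) = -33°C.
Density altitude = 12500 + 120 × (-33) = 8540 ft.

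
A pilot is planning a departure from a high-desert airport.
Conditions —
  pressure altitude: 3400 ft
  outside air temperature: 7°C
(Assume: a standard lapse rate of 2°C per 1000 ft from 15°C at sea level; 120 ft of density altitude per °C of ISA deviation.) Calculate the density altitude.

ISA temperature at 3400 ft = 15 − 2 × (3400/1000) = 8.2°C.
ISA deviation = 7 − 8.2 = -1.2°C.
Density altitude = 3400 + 120 × (-1.2) = 3400 + (-144) = 3256 ft.

3256 ft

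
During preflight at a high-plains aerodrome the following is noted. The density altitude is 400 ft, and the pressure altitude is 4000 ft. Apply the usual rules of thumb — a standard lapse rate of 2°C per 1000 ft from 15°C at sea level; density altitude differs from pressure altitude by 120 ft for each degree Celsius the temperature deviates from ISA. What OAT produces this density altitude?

Density altitude − pressure altitude = 400 − 4000 = -3600 ft.
At 120 ft/°C that is an ISA deviation of -3600/120 = -30°C.
ISA temperature at 4000 ft = 15 − 2 × (4000/1000) = 7°C.
OAT = ISA + deviation = 7 + (-30) = -23°C.

-23°C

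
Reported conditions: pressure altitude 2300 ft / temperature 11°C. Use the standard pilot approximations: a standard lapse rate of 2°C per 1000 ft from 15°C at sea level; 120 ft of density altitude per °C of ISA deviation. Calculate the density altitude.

ISA temperature at 2300 ft = 15 − 2 × (2300/1000) = 10.4°C.
ISA deviation = 11 − 10.4 = +0.6°C.
Density altitude = 2300 + 120 × (0.6) = 2300 + (+72) = 2372 ft.

2372 ft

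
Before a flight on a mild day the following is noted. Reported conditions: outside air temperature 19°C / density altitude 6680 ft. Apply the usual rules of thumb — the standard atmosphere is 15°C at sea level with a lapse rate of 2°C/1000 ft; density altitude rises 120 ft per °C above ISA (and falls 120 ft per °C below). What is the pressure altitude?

5000 ft

DA = PA + 120 × (OAT − (15 − 2·PA/1000)) = PA + 120·OAT − 1800 + 0.24·PA = 1.24·PA + 120·OAT − 1800.
So 1.24·PA = 6680 − 120 × 19 + 1800 = 6200.
PA = 6200 / 1.24 = 5000 ft.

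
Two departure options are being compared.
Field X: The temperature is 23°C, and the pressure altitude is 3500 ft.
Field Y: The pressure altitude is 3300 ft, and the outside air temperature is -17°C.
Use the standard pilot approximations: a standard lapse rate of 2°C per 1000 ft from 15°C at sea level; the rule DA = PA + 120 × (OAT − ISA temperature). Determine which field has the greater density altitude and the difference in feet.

Field X by 5048 ft

Field X: ISA temp = 8°C, deviation +15°C, DA = 3500 + 120 × 15 = 5300 ft.
Field Y: ISA temp = 8.4°C, deviation -25.4°C, DA = 3300 + 120 × (-25.4) = 252 ft.
Field X is higher by 5300 − 252 = 5048 ft.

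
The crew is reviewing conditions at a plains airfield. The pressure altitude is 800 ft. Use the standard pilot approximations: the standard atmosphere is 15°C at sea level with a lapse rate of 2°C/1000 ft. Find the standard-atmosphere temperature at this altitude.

ISA temperature = 15 − 2 × (800/1000) = 15 − 1.6 = 13.4°C.

13.4°C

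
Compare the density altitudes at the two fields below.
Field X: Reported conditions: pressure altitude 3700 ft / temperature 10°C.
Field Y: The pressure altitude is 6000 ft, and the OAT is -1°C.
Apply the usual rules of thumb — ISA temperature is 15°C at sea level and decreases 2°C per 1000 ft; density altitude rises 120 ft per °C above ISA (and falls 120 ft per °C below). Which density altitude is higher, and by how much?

Field Y by 1532 ft

Field X: ISA temp = 7.6°C, deviation +2.4°C, DA = 3700 + 120 × 2.4 = 3988 ft.
Field Y: ISA temp = 3°C, deviation -4°C, DA = 6000 + 120 × (-4) = 5520 ft.
Field Y is higher by 5520 − 3988 = 1532 ft.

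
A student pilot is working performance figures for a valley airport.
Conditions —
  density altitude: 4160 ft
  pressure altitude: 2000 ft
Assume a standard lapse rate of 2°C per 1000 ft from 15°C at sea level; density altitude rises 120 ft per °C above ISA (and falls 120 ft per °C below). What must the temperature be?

29°C

Density altitude − pressure altitude = 4160 − 2000 = +2160 ft.
At 120 ft/°C that is an ISA deviation of 2160/120 = +18°C.
ISA temperature at 2000 ft = 15 − 2 × (2000/1000) = 11°C.
OAT = ISA + deviation = 11 + (+18) = 29°C.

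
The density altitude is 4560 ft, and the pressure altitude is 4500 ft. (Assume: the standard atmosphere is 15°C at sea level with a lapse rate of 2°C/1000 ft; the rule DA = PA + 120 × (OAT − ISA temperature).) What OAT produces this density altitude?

Density altitude − pressure altitude = 4560 − 4500 = +60 ft.
At 120 ft/°C that is an ISA deviation of 60/120 = +0.5°C.
ISA temperature at 4500 ft = 15 − 2 × (4500/1000) = 6°C.
OAT = ISA + deviation = 6 + (+0.5) = 6.5°C.

6.5°C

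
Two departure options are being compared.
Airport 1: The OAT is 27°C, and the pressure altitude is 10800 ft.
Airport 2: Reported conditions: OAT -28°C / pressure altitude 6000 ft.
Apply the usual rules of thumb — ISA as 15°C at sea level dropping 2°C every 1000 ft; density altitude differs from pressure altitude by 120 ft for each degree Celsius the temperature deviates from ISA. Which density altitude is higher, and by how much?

Airport 1: ISA temp = -6.6°C, deviation +33.6°C, DA = 10800 + 120 × 33.6 = 14832 ft.
Airport 2: ISA temp = 3°C, deviation -31°C, DA = 6000 + 120 × (-31) = 2280 ft.
Airport 1 is higher by 14832 − 2280 = 12552 ft.

Airport 1 by 12552 ft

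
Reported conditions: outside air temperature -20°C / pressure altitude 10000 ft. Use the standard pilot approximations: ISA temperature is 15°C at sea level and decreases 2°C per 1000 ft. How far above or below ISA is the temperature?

ISA-15°C

ISA temperature at 10000 ft = 15 − 2 × (10000/1000) = -5°C.
Deviation = OAT − ISA = -20 − (-5) = -15°C.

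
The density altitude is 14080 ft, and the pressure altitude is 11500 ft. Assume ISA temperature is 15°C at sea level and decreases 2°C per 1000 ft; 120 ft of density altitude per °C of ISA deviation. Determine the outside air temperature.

Density altitude − pressure altitude = 14080 − 11500 = +2580 ft.
At 120 ft/°C that is an ISA deviation of 2580/120 = +21.5°C.
ISA temperature at 11500 ft = 15 − 2 × (11500/1000) = -8°C.
OAT = ISA + deviation = -8 + (+21.5) = 13.5°C.

13.5°C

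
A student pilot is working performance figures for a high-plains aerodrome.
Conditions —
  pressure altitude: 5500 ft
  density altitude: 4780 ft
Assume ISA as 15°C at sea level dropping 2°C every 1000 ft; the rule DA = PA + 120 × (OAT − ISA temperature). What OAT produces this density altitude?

Density altitude − pressure altitude = 4780 − 5500 = -720 ft.
At 120 ft/°C that is an ISA deviation of -720/120 = -6°C.
ISA temperature at 5500 ft = 15 − 2 × (5500/1000) = 4°C.
OAT = ISA + deviation = 4 + (-6) = -2°C.

-2°C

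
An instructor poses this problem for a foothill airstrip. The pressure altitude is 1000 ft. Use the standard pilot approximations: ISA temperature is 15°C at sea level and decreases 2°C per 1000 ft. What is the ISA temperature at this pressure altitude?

13°C

ISA temperature = 15 − 2 × (1000/1000) = 15 − 2 = 13°C.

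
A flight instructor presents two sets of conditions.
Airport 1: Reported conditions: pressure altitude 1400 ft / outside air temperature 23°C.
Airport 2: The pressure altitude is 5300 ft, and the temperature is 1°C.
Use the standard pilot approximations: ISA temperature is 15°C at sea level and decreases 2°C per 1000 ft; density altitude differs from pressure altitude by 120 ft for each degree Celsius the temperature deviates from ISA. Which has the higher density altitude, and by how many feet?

Airport 2 by 2196 ft

Airport 1: ISA temp = 12.2°C, deviation +10.8°C, DA = 1400 + 120 × 10.8 = 2696 ft.
Airport 2: ISA temp = 4.4°C, deviation -3.4°C, DA = 5300 + 120 × (-3.4) = 4892 ft.
Airport 2 is higher by 4892 − 2696 = 2196 ft.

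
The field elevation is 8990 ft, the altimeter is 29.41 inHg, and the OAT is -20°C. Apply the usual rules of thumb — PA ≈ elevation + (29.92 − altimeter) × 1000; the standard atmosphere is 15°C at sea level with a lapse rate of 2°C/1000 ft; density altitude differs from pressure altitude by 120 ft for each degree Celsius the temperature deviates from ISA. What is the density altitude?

7580 ft

Pressure altitude = 8990 + (29.92 − 29.41) × 1000 = 8990 + (+510) = 9500 ft.
ISA temperature at 9500 ft = 15 − 2 × (9500/1000) = -4°C.
ISA deviation = -20 − (-4) = -16°C.
Density altitude = 9500 + 120 × (-16) = 7580 ft.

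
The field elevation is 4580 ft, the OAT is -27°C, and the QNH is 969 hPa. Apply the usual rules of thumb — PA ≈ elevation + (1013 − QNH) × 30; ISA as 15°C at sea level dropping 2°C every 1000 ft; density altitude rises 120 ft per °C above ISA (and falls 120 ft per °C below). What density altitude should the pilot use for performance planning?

2276 ft

Pressure altitude = 4580 + (1013 − 969) × 30 = 4580 + (+1320) = 5900 ft.
ISA temperature at 5900 ft = 15 − 2 × (5900/1000) = 3.2°C.
ISA deviation = -27 − 3.2 = -30.2°C.
Density altitude = 5900 + 120 × (-30.2) = 2276 ft.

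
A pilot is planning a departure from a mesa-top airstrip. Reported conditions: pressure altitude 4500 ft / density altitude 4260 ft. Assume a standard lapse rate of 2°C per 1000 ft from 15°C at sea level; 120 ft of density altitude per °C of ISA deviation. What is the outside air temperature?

4°C

Density altitude − pressure altitude = 4260 − 4500 = -240 ft.
At 120 ft/°C that is an ISA deviation of -240/120 = -2°C.
ISA temperature at 4500 ft = 15 − 2 × (4500/1000) = 6°C.
OAT = ISA + deviation = 6 + (-2) = 4°C.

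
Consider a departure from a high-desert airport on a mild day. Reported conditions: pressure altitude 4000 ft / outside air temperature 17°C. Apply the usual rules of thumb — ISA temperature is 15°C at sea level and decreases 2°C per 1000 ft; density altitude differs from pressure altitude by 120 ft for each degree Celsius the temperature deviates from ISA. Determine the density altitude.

5200 ft

ISA temperature at 4000 ft = 15 − 2 × (4000/1000) = 7°C.
ISA deviation = 17 − 7 = +10°C.
Density altitude = 4000 + 120 × (10) = 4000 + (+1200) = 5200 ft.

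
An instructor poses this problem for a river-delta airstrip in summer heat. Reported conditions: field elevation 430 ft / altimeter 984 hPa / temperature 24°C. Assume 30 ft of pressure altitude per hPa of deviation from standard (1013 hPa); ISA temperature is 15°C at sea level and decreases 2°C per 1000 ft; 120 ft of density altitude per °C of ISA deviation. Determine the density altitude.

Pressure altitude = 430 + (1013 − 984) × 30 = 430 + (+870) = 1300 ft.
ISA temperature at 1300 ft = 15 − 2 × (1300/1000) = 12.4°C.
ISA deviation = 24 − 12.4 = +11.6°C.
Density altitude = 1300 + 120 × (11.6) = 2692 ft.

2692 ft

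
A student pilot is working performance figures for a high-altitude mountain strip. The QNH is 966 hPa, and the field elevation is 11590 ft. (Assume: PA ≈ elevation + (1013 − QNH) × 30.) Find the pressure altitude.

Pressure correction = (1013 − 966) × 30 = +1410 ft.
Pressure altitude = 11590 + (+1410) = 13000 ft.

13000 ft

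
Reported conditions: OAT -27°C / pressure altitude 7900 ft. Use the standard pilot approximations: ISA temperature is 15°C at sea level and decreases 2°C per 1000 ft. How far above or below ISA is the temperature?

ISA temperature at 7900 ft = 15 − 2 × (7900/1000) = -0.8°C.
Deviation = OAT − ISA = -27 − (-0.8) = -26.2°C.

ISA-26.2°C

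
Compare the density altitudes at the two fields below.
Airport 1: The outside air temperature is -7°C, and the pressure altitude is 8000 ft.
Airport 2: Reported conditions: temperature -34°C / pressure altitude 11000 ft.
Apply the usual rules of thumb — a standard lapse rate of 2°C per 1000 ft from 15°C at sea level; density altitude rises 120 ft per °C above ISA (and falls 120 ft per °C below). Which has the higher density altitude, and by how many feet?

Airport 2 by 480 ft

Airport 1: ISA temp = -1°C, deviation -6°C, DA = 8000 + 120 × (-6) = 7280 ft.
Airport 2: ISA temp = -7°C, deviation -27°C, DA = 11000 + 120 × (-27) = 7760 ft.
Airport 2 is higher by 7760 − 7280 = 480 ft.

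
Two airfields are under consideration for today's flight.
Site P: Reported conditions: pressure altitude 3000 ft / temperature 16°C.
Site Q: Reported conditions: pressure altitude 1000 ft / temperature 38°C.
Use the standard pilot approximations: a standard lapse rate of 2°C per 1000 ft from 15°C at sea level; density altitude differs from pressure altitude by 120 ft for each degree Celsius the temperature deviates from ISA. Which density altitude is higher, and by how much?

Site P: ISA temp = 9°C, deviation +7°C, DA = 3000 + 120 × 7 = 3840 ft.
Site Q: ISA temp = 13°C, deviation +25°C, DA = 1000 + 120 × 25 = 4000 ft.
Site Q is higher by 4000 − 3840 = 160 ft.

Site Q by 160 ft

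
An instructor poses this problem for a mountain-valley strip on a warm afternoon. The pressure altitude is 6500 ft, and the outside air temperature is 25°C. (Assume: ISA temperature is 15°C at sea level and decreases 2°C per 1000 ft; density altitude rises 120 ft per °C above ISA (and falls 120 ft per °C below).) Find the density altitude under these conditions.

ISA temperature at 6500 ft = 15 − 2 × (6500/1000) = 2°C.
ISA deviation = 25 − 2 = +23°C.
Density altitude = 6500 + 120 × (23) = 6500 + (+2760) = 9260 ft.

9260 ft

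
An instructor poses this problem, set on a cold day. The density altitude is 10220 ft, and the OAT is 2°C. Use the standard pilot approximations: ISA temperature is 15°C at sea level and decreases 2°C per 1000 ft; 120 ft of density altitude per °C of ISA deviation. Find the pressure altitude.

9500 ft

DA = PA + 120 × (OAT − (15 − 2·PA/1000)) = PA + 120·OAT − 1800 + 0.24·PA = 1.24·PA + 120·OAT − 1800.
So 1.24·PA = 10220 − 120 × 2 + 1800 = 11780.
PA = 11780 / 1.24 = 9500 ft.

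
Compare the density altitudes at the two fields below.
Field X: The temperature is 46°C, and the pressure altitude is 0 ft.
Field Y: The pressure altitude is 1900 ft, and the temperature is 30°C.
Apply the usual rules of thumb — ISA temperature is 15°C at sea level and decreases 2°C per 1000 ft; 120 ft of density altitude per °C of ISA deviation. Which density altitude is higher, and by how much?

Field X: ISA temp = 15°C, deviation +31°C, DA = 0 + 120 × 31 = 3720 ft.
Field Y: ISA temp = 11.2°C, deviation +18.8°C, DA = 1900 + 120 × 18.8 = 4156 ft.
Field Y is higher by 4156 − 3720 = 436 ft.

Field Y by 436 ft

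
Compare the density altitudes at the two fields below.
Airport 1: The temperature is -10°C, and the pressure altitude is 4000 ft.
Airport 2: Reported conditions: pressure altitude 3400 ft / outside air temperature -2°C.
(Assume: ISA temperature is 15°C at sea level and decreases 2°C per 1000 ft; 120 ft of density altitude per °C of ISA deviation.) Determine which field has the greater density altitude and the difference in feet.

Airport 1: ISA temp = 7°C, deviation -17°C, DA = 4000 + 120 × (-17) = 1960 ft.
Airport 2: ISA temp = 8.2°C, deviation -10.2°C, DA = 3400 + 120 × (-10.2) = 2176 ft.
Airport 2 is higher by 2176 − 1960 = 216 ft.

Airport 2 by 216 ft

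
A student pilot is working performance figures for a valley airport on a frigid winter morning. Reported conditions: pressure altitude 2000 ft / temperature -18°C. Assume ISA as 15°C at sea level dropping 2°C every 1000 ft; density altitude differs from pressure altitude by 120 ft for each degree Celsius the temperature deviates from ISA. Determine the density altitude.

ISA temperature at 2000 ft = 15 − 2 × (2000/1000) = 11°C.
ISA deviation = -18 − 11 = -29°C.
Density altitude = 2000 + 120 × (-29) = 2000 + (-3480) = -1480 ft.

-1480 ft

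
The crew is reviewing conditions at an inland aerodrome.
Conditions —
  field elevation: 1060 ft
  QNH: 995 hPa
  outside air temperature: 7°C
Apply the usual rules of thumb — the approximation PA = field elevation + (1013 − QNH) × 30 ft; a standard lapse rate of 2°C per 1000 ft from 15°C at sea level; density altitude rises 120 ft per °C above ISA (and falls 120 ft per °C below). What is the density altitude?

Pressure altitude = 1060 + (1013 − 995) × 30 = 1060 + (+540) = 1600 ft.
ISA temperature at 1600 ft = 15 − 2 × (1600/1000) = 11.8°C.
ISA deviation = 7 − 11.8 = -4.8°C.
Density altitude = 1600 + 120 × (-4.8) = 1024 ft.

1024 ft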